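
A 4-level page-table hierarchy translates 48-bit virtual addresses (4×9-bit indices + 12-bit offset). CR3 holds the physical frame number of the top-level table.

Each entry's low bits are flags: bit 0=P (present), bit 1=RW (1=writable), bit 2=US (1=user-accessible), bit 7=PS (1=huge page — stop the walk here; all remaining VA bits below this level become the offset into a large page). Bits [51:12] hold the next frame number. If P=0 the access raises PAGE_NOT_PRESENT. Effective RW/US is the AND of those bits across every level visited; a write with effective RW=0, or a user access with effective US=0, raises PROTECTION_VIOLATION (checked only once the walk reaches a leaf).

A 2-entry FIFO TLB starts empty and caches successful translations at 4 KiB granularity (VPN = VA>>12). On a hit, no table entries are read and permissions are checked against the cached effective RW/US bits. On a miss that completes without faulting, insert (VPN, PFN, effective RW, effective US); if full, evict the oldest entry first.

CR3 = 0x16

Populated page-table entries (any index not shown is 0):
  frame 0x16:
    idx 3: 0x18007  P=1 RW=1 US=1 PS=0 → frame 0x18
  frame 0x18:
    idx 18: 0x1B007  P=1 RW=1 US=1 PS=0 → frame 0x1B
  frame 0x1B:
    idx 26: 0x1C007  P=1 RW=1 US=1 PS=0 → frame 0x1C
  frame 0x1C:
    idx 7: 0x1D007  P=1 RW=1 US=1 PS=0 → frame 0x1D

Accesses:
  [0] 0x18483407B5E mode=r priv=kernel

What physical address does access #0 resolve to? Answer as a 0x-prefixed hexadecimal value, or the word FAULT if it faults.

Trace:
#0 VA=0x18483407B5E (r,kernel):
  [0] read 0x16 idx=3: raw=0x18007 flags P=1 W=1 U=1 S=0
  [1] read 0x18 idx=18: raw=0x1B007 flags P=1 W=1 U=1 S=0
  [2] read 0x1B idx=26: raw=0x1C007 flags P=1 W=1 U=1 S=0
  [3] read 0x1C idx=7: raw=0x1D007 flags P=1 W=1 U=1 S=0
  ⇒ phys 0x1DB5E  [4 reads]

Access #0 PA: 0x1DB5E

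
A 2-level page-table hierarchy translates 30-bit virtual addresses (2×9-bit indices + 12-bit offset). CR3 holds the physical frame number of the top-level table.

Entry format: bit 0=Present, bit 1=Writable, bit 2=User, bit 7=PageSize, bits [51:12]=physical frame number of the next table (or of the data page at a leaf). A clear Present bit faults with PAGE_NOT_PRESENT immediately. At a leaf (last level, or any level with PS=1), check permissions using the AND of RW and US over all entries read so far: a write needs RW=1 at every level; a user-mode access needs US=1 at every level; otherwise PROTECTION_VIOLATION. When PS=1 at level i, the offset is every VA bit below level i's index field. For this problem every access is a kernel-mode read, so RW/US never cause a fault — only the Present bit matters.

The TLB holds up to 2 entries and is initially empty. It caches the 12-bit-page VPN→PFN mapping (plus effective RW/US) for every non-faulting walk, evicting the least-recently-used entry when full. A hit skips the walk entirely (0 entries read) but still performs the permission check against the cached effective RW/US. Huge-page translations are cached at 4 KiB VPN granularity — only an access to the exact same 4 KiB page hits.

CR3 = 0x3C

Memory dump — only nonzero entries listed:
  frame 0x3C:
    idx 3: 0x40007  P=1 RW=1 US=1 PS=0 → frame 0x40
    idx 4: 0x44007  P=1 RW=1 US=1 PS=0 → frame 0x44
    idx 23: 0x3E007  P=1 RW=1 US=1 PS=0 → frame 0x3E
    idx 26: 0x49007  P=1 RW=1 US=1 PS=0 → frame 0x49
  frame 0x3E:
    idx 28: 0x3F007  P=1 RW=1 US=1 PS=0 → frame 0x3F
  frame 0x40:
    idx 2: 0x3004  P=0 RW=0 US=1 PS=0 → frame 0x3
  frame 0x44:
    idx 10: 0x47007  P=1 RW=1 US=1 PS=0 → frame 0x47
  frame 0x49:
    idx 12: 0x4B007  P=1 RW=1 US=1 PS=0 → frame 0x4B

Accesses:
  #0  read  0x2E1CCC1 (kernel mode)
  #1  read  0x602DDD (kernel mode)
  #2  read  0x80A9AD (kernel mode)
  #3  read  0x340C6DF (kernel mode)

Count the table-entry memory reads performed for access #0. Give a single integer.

Per-access translation:
#0 VA=0x2E1CCC1 (r,kernel):
  L0 @0x3C[23] → 0x3E007  P=1,RW=1,US=1,PS=0
  L1 @0x3E[28] → 0x3F007  P=1,RW=1,US=1,PS=0
  ⇒ phys 0x3FCC1  [2 reads]
#1 VA=0x602DDD (r,kernel):
  L0 @0x3C[3] → 0x40007  P=1,RW=1,US=1,PS=0
  L1 @0x40[2] → 0x3004  P=0,RW=0,US=1,PS=0
  ⇒ fault: PAGE_NOT_PRESENT  — 2 lookups
#2 VA=0x80A9AD (r,kernel):
  L0 @0x3C[4] → 0x44007  P=1,RW=1,US=1,PS=0
  L1 @0x44[10] → 0x47007  P=1,RW=1,US=1,PS=0
  ⇒ phys 0x479AD  [2 reads]
#3 VA=0x340C6DF (r,kernel):
  L0 @0x3C[26] → 0x49007  P=1,RW=1,US=1,PS=0
  L1 @0x49[12] → 0x4B007  P=1,RW=1,US=1,PS=0
  ⇒ phys 0x4B6DF  [2 reads]

Entries read for #0: 2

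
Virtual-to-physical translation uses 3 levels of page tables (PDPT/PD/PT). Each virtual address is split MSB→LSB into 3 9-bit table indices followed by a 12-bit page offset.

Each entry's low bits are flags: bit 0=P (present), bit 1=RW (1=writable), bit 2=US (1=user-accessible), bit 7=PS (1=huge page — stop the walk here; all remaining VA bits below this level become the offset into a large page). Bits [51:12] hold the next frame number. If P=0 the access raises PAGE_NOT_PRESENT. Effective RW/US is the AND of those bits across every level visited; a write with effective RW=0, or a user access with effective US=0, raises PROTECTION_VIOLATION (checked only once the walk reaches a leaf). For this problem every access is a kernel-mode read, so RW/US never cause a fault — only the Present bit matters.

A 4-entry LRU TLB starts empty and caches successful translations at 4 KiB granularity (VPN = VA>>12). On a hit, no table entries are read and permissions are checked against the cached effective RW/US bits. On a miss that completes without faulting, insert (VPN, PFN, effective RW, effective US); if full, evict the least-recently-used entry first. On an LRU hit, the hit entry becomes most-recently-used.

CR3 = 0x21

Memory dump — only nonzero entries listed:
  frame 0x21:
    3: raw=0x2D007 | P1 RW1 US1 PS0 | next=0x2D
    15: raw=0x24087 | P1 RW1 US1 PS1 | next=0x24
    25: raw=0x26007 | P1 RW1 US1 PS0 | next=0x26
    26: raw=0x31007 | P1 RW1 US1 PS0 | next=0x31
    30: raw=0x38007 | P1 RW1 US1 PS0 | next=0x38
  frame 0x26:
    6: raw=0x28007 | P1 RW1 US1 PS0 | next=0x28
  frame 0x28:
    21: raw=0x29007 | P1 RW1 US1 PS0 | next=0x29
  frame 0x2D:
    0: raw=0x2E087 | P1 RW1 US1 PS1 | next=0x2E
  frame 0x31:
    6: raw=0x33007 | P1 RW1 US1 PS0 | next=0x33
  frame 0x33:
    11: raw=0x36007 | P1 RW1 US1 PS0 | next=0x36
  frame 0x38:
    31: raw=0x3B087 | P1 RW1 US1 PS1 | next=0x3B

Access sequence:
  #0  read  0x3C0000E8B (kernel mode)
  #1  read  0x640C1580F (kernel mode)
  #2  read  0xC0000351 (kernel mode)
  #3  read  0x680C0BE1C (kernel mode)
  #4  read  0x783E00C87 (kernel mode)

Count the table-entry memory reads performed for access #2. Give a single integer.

Per-access translation:
#0 VA=0x3C0000E8B (r,kernel):
  L0: frame=0x21 idx=15 entry=0x24087 [P=1 RW=1 US=1 PS=1]
  → PA=0x24E8B (huge @L0)  (1 entries read)
#1 VA=0x640C1580F (r,kernel):
  L0: frame=0x21 idx=25 entry=0x26007 [P=1 RW=1 US=1 PS=0]
  L1: frame=0x26 idx=6 entry=0x28007 [P=1 RW=1 US=1 PS=0]
  L2: frame=0x28 idx=21 entry=0x29007 [P=1 RW=1 US=1 PS=0]
  → PA=0x2980F  (3 entries read)
#2 VA=0xC0000351 (r,kernel):
  L0: frame=0x21 idx=3 entry=0x2D007 [P=1 RW=1 US=1 PS=0]
  L1: frame=0x2D idx=0 entry=0x2E087 [P=1 RW=1 US=1 PS=1]
  → PA=0x2E351 (huge @L1)  (2 entries read)
#3 VA=0x680C0BE1C (r,kernel):
  L0: frame=0x21 idx=26 entry=0x31007 [P=1 RW=1 US=1 PS=0]
  L1: frame=0x31 idx=6 entry=0x33007 [P=1 RW=1 US=1 PS=0]
  L2: frame=0x33 idx=11 entry=0x36007 [P=1 RW=1 US=1 PS=0]
  → PA=0x36E1C  (3 entries read)
#4 VA=0x783E00C87 (r,kernel):
  L0: frame=0x21 idx=30 entry=0x38007 [P=1 RW=1 US=1 PS=0]
  L1: frame=0x38 idx=31 entry=0x3B087 [P=1 RW=1 US=1 PS=1]
  → PA=0x3BC87 (huge @L1)  (2 entries read)

Entries read for #2: 2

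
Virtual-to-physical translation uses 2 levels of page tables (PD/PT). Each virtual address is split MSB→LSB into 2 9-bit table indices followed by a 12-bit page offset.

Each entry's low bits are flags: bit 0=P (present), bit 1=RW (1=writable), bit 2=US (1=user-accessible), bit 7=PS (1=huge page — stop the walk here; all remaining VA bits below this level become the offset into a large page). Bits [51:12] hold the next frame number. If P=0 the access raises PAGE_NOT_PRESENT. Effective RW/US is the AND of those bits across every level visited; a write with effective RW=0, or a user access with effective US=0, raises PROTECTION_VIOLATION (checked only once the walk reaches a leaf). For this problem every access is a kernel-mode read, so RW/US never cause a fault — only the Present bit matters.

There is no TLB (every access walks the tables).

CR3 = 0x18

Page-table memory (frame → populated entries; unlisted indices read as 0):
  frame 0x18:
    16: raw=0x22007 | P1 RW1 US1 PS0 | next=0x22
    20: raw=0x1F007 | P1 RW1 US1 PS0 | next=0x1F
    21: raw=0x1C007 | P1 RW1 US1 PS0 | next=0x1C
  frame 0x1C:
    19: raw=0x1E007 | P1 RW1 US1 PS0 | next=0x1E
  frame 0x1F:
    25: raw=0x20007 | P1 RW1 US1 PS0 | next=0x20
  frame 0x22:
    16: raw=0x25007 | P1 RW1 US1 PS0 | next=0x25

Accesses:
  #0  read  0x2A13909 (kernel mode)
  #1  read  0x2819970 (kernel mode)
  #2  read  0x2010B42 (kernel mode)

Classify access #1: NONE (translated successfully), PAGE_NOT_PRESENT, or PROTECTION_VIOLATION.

Per-access translation:
#0 VA=0x2A13909 (r,kernel):
  L0 @0x18[21] → 0x1C007  P=1,RW=1,US=1,PS=0
  L1 @0x1C[19] → 0x1E007  P=1,RW=1,US=1,PS=0
  → PA=0x1E909  (2 entries read)
#1 VA=0x2819970 (r,kernel):
  L0 @0x18[20] → 0x1F007  P=1,RW=1,US=1,PS=0
  L1 @0x1F[25] → 0x20007  P=1,RW=1,US=1,PS=0
  → PA=0x20970  (2 entries read)
#2 VA=0x2010B42 (r,kernel):
  L0 @0x18[16] → 0x22007  P=1,RW=1,US=1,PS=0
  L1 @0x22[16] → 0x25007  P=1,RW=1,US=1,PS=0
  → PA=0x25B42  (2 entries read)

Access #1 fault: NONE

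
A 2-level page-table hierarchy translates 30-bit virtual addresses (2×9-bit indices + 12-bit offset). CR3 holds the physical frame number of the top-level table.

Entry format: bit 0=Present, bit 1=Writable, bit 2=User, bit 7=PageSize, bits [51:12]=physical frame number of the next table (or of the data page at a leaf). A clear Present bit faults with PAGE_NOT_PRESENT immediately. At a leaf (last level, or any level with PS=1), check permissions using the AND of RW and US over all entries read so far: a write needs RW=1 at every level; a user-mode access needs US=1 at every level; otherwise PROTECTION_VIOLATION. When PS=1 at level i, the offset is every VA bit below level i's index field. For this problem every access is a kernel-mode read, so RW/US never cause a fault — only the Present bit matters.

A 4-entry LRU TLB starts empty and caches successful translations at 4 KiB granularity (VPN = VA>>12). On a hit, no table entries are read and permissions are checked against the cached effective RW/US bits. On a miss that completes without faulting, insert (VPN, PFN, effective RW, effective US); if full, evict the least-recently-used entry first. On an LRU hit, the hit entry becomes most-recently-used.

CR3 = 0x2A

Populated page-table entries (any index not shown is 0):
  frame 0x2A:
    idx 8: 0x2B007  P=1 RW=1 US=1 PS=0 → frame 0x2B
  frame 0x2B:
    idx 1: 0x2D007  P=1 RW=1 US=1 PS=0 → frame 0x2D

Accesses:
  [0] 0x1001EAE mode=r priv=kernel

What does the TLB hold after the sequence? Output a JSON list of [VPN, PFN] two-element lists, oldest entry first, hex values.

Trace:
#0 VA=0x1001EAE (r,kernel):
  [0] read 0x2A idx=8: raw=0x2B007 flags P=1 W=1 U=1 S=0
  [1] read 0x2B idx=1: raw=0x2D007 flags P=1 W=1 U=1 S=0
  ⇒ phys 0x2DEAE  [2 reads]

TLB: [["0x1001", "0x2D"]]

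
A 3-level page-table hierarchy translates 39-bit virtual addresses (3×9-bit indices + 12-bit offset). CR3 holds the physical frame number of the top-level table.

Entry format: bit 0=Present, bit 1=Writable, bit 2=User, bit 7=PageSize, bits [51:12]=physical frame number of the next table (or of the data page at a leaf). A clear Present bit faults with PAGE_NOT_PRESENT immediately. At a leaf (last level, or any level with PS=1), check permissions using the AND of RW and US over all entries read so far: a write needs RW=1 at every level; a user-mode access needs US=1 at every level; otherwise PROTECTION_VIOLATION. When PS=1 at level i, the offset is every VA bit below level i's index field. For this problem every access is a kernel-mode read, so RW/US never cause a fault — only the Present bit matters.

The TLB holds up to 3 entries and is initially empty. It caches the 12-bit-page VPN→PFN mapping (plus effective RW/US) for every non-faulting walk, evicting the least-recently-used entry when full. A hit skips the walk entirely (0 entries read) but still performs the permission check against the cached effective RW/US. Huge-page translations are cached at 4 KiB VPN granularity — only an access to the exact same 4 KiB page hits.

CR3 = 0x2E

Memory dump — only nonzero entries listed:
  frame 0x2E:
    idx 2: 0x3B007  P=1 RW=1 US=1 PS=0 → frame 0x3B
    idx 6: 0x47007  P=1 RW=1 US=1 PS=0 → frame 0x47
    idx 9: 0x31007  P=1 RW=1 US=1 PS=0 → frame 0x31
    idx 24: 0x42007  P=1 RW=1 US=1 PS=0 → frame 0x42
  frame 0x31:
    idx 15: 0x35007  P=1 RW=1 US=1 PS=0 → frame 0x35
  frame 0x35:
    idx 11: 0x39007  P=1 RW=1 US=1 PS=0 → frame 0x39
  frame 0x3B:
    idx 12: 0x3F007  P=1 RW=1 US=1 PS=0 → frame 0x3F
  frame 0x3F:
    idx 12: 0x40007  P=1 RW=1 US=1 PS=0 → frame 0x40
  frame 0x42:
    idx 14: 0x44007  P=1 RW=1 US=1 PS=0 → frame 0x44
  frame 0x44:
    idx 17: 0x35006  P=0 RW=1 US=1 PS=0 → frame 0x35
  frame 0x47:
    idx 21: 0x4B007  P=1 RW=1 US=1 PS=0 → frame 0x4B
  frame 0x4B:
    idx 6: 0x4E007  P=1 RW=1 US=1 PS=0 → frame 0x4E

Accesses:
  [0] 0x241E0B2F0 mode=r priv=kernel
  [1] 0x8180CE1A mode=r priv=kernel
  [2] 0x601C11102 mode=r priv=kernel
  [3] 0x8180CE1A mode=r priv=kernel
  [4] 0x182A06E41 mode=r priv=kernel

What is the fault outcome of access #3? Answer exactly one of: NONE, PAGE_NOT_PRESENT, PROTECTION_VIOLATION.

Trace:
#0 VA=0x241E0B2F0 (r,kernel):
  L0 @0x2E[9] → 0x31007  P=1,RW=1,US=1,PS=0
  L1 @0x31[15] → 0x35007  P=1,RW=1,US=1,PS=0
  L2 @0x35[11] → 0x39007  P=1,RW=1,US=1,PS=0
  ⇒ phys 0x392F0  [3 reads]
#1 VA=0x8180CE1A (r,kernel):
  L0 @0x2E[2] → 0x3B007  P=1,RW=1,US=1,PS=0
  L1 @0x3B[12] → 0x3F007  P=1,RW=1,US=1,PS=0
  L2 @0x3F[12] → 0x40007  P=1,RW=1,US=1,PS=0
  ⇒ phys 0x40E1A  [3 reads]
#2 VA=0x601C11102 (r,kernel):
  L0 @0x2E[24] → 0x42007  P=1,RW=1,US=1,PS=0
  L1 @0x42[14] → 0x44007  P=1,RW=1,US=1,PS=0
  L2 @0x44[17] → 0x35006  P=0,RW=1,US=1,PS=0
  ⇒ fault: PAGE_NOT_PRESENT  — 3 lookups
#3 VA=0x8180CE1A (r,kernel):
  TLB hit vpn=0x8180C → PA=0x40E1A
#4 VA=0x182A06E41 (r,kernel):
  L0 @0x2E[6] → 0x47007  P=1,RW=1,US=1,PS=0
  L1 @0x47[21] → 0x4B007  P=1,RW=1,US=1,PS=0
  L2 @0x4B[6] → 0x4E007  P=1,RW=1,US=1,PS=0
  ⇒ phys 0x4EE41  [3 reads]

Access #3 fault: NONE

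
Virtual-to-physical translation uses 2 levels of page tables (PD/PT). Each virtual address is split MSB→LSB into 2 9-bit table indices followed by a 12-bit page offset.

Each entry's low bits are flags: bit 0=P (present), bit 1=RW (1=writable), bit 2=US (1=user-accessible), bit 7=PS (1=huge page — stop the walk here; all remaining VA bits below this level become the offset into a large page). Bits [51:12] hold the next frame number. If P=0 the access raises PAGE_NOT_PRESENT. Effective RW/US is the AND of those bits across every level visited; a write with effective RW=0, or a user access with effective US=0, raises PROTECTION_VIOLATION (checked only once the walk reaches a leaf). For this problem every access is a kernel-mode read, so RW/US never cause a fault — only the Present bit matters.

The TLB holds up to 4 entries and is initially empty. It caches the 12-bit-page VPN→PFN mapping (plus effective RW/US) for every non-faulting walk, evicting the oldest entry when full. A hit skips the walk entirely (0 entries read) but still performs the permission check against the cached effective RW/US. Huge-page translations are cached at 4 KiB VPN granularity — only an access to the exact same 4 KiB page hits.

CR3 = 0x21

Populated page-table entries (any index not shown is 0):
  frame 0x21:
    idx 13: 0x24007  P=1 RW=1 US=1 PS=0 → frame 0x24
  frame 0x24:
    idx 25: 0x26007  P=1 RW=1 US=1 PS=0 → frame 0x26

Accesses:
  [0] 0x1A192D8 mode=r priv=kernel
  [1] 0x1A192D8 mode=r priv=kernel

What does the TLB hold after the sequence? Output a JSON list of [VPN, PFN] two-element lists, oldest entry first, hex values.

Trace:
#0 VA=0x1A192D8 (r,kernel):
  lvl0: tbl 0x21, slot 13 ⇒ 0x24007 (P1/RW1/US1/PS0)
  lvl1: tbl 0x24, slot 25 ⇒ 0x26007 (P1/RW1/US1/PS0)
  ⇒ phys 0x262D8  [2 reads]
#1 VA=0x1A192D8 (r,kernel):
  TLB hit vpn=0x1A19 → PA=0x262D8

TLB: [["0x1A19", "0x26"]]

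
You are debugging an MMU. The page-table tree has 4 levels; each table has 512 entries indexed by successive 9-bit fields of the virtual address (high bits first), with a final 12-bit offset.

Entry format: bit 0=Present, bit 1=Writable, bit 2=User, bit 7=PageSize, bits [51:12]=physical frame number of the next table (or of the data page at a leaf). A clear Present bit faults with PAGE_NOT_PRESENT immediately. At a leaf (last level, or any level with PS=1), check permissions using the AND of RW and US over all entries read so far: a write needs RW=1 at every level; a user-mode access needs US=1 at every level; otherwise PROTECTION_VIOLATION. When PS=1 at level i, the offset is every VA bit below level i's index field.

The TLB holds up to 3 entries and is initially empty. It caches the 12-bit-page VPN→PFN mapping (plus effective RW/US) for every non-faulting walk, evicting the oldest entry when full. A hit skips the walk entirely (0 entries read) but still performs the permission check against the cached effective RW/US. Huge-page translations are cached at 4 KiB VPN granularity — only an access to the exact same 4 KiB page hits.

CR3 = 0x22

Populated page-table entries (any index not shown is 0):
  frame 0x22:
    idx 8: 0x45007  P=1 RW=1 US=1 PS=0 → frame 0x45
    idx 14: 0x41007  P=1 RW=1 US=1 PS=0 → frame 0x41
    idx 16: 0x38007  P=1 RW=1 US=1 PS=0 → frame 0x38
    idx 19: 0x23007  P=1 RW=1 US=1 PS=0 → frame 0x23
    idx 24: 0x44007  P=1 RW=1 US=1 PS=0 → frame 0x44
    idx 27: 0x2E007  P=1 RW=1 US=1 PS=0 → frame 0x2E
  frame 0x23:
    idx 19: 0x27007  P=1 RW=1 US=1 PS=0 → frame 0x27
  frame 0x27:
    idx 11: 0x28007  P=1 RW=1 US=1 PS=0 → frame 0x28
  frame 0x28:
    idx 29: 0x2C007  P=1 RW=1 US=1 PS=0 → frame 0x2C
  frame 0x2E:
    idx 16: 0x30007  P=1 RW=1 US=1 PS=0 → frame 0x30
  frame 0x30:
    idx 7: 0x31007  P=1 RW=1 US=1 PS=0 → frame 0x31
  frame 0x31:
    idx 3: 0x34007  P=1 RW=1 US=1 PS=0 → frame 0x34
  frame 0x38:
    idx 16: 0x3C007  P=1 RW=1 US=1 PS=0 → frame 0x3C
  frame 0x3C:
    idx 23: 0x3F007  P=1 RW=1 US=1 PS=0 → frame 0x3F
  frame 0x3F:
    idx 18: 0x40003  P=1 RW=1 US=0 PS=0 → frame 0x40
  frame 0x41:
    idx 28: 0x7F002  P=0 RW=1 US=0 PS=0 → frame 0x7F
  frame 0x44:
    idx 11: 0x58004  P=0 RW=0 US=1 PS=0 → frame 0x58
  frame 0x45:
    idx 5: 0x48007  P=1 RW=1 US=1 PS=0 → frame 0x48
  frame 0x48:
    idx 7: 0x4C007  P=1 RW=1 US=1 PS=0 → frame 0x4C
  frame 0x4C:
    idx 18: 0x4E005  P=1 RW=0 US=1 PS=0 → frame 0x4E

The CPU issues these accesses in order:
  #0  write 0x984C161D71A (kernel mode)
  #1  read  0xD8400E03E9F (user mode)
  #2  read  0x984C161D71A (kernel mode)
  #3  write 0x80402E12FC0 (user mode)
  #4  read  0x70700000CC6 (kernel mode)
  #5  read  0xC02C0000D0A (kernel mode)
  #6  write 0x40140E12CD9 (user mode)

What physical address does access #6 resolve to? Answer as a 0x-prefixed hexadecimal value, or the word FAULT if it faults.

Trace:
#0 VA=0x984C161D71A (w,kernel):
  lvl0: tbl 0x22, slot 19 ⇒ 0x23007 (P1/RW1/US1/PS0)
  lvl1: tbl 0x23, slot 19 ⇒ 0x27007 (P1/RW1/US1/PS0)
  lvl2: tbl 0x27, slot 11 ⇒ 0x28007 (P1/RW1/US1/PS0)
  lvl3: tbl 0x28, slot 29 ⇒ 0x2C007 (P1/RW1/US1/PS0)
  ⇒ phys 0x2C71A  [4 reads]
#1 VA=0xD8400E03E9F (r,user):
  lvl0: tbl 0x22, slot 27 ⇒ 0x2E007 (P1/RW1/US1/PS0)
  lvl1: tbl 0x2E, slot 16 ⇒ 0x30007 (P1/RW1/US1/PS0)
  lvl2: tbl 0x30, slot 7 ⇒ 0x31007 (P1/RW1/US1/PS0)
  lvl3: tbl 0x31, slot 3 ⇒ 0x34007 (P1/RW1/US1/PS0)
  ⇒ phys 0x34E9F  [4 reads]
#2 VA=0x984C161D71A (r,kernel):
  TLB hit vpn=0x984C161D → PA=0x2C71A
#3 VA=0x80402E12FC0 (w,user):
  lvl0: tbl 0x22, slot 16 ⇒ 0x38007 (P1/RW1/US1/PS0)
  lvl1: tbl 0x38, slot 16 ⇒ 0x3C007 (P1/RW1/US1/PS0)
  lvl2: tbl 0x3C, slot 23 ⇒ 0x3F007 (P1/RW1/US1/PS0)
  lvl3: tbl 0x3F, slot 18 ⇒ 0x40003 (P1/RW1/US0/PS0)
  ⇒ fault: PROTECTION_VIOLATION  — 4 lookups
#4 VA=0x70700000CC6 (r,kernel):
  lvl0: tbl 0x22, slot 14 ⇒ 0x41007 (P1/RW1/US1/PS0)
  lvl1: tbl 0x41, slot 28 ⇒ 0x7F002 (P0/RW1/US0/PS0)
  ⇒ fault: PAGE_NOT_PRESENT  — 2 lookups
#5 VA=0xC02C0000D0A (r,kernel):
  lvl0: tbl 0x22, slot 24 ⇒ 0x44007 (P1/RW1/US1/PS0)
  lvl1: tbl 0x44, slot 11 ⇒ 0x58004 (P0/RW0/US1/PS0)
  ⇒ fault: PAGE_NOT_PRESENT  — 2 lookups
#6 VA=0x40140E12CD9 (w,user):
  lvl0: tbl 0x22, slot 8 ⇒ 0x45007 (P1/RW1/US1/PS0)
  lvl1: tbl 0x45, slot 5 ⇒ 0x48007 (P1/RW1/US1/PS0)
  lvl2: tbl 0x48, slot 7 ⇒ 0x4C007 (P1/RW1/US1/PS0)
  lvl3: tbl 0x4C, slot 18 ⇒ 0x4E005 (P1/RW0/US1/PS0)
  ⇒ fault: PROTECTION_VIOLATION  — 4 lookups

Access #6 PA: FAULT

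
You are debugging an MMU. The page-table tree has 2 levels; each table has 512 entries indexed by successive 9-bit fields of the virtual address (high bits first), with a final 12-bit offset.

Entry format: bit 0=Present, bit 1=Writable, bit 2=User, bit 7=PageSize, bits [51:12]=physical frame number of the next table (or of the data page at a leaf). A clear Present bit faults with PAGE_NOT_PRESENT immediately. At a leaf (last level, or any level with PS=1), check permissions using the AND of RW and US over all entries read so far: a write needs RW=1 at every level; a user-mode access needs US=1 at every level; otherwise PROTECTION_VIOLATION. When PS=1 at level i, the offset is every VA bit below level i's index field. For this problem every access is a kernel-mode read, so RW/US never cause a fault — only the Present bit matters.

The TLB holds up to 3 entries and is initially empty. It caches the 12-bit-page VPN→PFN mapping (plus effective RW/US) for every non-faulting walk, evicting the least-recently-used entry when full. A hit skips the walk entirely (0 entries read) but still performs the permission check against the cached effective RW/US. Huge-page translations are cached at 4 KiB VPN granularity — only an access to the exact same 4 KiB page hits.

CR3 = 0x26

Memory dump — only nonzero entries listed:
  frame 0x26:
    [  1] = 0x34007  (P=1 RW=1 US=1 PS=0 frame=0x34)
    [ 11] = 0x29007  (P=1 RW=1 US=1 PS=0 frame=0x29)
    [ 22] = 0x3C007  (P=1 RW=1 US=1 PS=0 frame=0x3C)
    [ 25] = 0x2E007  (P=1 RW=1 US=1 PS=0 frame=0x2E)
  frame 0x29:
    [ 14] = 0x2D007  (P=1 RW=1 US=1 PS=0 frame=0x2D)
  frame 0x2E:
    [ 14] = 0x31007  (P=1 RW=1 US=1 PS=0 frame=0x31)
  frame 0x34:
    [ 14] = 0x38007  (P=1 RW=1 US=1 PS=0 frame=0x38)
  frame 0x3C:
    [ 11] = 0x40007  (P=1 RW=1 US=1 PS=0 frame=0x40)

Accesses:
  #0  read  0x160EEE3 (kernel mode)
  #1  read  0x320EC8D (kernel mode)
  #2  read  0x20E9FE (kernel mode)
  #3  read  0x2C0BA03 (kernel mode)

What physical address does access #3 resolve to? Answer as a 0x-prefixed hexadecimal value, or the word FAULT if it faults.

Per-access translation:
#0 VA=0x160EEE3 (r,kernel):
  L0 @0x26[11] → 0x29007  P=1,RW=1,US=1,PS=0
  L1 @0x29[14] → 0x2D007  P=1,RW=1,US=1,PS=0
  ⇒ phys 0x2DEE3  [2 reads]
#1 VA=0x320EC8D (r,kernel):
  L0 @0x26[25] → 0x2E007  P=1,RW=1,US=1,PS=0
  L1 @0x2E[14] → 0x31007  P=1,RW=1,US=1,PS=0
  ⇒ phys 0x31C8D  [2 reads]
#2 VA=0x20E9FE (r,kernel):
  L0 @0x26[1] → 0x34007  P=1,RW=1,US=1,PS=0
  L1 @0x34[14] → 0x38007  P=1,RW=1,US=1,PS=0
  ⇒ phys 0x389FE  [2 reads]
#3 VA=0x2C0BA03 (r,kernel):
  L0 @0x26[22] → 0x3C007  P=1,RW=1,US=1,PS=0
  L1 @0x3C[11] → 0x40007  P=1,RW=1,US=1,PS=0
  ⇒ phys 0x40A03  [2 reads]

Access #3 PA: 0x40A03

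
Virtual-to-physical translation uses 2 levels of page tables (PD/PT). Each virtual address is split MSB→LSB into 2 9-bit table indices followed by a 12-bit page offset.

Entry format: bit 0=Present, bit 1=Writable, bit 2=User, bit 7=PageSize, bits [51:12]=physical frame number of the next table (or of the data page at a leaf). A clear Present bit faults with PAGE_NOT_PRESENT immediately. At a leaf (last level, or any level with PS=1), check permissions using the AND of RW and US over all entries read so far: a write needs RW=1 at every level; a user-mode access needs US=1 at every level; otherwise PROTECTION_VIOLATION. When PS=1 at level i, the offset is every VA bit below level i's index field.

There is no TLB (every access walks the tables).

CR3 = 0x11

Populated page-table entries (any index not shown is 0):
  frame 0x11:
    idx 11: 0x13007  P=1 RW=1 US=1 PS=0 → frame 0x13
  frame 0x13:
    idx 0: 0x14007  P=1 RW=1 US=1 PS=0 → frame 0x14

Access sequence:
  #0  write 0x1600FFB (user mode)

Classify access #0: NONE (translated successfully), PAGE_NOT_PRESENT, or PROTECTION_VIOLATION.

Per-access translation:
#0 VA=0x1600FFB (w,user):
  L0: frame=0x11 idx=11 entry=0x13007 [P=1 RW=1 US=1 PS=0]
  L1: frame=0x13 idx=0 entry=0x14007 [P=1 RW=1 US=1 PS=0]
  → PA=0x14FFB  (2 entries read)

Access #0 fault: NONE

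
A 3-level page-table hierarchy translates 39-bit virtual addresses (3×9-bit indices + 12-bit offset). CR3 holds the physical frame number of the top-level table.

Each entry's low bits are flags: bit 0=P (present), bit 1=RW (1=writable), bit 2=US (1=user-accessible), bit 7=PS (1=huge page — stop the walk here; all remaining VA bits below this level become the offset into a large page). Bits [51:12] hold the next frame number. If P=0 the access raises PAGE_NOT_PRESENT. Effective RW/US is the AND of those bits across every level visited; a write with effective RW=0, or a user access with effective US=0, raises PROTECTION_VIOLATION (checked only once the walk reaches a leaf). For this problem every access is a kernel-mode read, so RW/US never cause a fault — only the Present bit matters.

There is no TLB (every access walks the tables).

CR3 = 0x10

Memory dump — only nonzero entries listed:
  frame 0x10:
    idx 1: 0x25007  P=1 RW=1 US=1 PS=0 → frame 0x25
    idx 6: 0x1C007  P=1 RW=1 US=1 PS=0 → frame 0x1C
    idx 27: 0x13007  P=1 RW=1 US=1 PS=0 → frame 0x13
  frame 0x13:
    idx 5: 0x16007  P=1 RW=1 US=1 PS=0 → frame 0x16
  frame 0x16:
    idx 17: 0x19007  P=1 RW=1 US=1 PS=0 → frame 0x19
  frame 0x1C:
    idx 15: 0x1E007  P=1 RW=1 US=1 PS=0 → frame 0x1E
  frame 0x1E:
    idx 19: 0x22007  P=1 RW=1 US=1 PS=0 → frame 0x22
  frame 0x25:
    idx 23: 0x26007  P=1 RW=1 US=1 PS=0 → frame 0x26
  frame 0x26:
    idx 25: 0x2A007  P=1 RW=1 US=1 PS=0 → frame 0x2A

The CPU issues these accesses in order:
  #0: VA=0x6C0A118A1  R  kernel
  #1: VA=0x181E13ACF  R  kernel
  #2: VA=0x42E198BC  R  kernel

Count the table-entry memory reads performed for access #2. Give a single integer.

Per-access translation:
#0 VA=0x6C0A118A1 (r,kernel):
  L0: frame=0x10 idx=27 entry=0x13007 [P=1 RW=1 US=1 PS=0]
  L1: frame=0x13 idx=5 entry=0x16007 [P=1 RW=1 US=1 PS=0]
  L2: frame=0x16 idx=17 entry=0x19007 [P=1 RW=1 US=1 PS=0]
  → PA=0x198A1  (3 entries read)
#1 VA=0x181E13ACF (r,kernel):
  L0: frame=0x10 idx=6 entry=0x1C007 [P=1 RW=1 US=1 PS=0]
  L1: frame=0x1C idx=15 entry=0x1E007 [P=1 RW=1 US=1 PS=0]
  L2: frame=0x1E idx=19 entry=0x22007 [P=1 RW=1 US=1 PS=0]
  → PA=0x22ACF  (3 entries read)
#2 VA=0x42E198BC (r,kernel):
  L0: frame=0x10 idx=1 entry=0x25007 [P=1 RW=1 US=1 PS=0]
  L1: frame=0x25 idx=23 entry=0x26007 [P=1 RW=1 US=1 PS=0]
  L2: frame=0x26 idx=25 entry=0x2A007 [P=1 RW=1 US=1 PS=0]
  → PA=0x2A8BC  (3 entries read)

Entries read for #2: 3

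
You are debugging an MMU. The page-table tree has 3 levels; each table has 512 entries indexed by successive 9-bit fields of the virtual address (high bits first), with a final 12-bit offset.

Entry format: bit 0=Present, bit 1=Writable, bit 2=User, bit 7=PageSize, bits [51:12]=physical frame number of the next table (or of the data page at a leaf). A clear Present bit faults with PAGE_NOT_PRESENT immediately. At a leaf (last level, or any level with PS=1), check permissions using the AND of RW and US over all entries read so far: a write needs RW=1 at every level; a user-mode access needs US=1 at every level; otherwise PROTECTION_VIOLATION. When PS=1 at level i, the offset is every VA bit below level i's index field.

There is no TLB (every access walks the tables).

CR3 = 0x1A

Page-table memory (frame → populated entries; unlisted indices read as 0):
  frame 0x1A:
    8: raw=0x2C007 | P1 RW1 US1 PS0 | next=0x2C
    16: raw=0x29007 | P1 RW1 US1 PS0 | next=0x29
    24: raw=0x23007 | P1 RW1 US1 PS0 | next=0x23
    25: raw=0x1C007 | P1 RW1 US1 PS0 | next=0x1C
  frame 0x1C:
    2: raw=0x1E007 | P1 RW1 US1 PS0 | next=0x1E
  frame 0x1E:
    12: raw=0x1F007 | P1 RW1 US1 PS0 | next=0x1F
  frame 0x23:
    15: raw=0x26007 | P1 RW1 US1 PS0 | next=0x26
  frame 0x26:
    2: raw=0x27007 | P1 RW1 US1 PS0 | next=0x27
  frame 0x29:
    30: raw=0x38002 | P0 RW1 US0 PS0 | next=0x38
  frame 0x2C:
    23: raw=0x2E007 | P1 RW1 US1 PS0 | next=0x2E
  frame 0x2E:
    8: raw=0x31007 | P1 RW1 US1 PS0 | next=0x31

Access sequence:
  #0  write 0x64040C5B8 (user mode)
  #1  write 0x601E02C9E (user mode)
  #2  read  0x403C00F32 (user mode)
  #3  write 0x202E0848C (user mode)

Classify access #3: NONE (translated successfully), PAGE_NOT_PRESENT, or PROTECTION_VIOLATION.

Walk each access:
#0 VA=0x64040C5B8 (w,user):
  [0] read 0x1A idx=25: raw=0x1C007 flags P=1 W=1 U=1 S=0
  [1] read 0x1C idx=2: raw=0x1E007 flags P=1 W=1 U=1 S=0
  [2] read 0x1E idx=12: raw=0x1F007 flags P=1 W=1 U=1 S=0
  ✓ 0x1F5B8  — 3 lookups
#1 VA=0x601E02C9E (w,user):
  [0] read 0x1A idx=24: raw=0x23007 flags P=1 W=1 U=1 S=0
  [1] read 0x23 idx=15: raw=0x26007 flags P=1 W=1 U=1 S=0
  [2] read 0x26 idx=2: raw=0x27007 flags P=1 W=1 U=1 S=0
  ✓ 0x27C9E  — 3 lookups
#2 VA=0x403C00F32 (r,user):
  [0] read 0x1A idx=16: raw=0x29007 flags P=1 W=1 U=1 S=0
  [1] read 0x29 idx=30: raw=0x38002 flags P=0 W=1 U=0 S=0
  ✗ PAGE_NOT_PRESENT  [2 reads]
#3 VA=0x202E0848C (w,user):
  [0] read 0x1A idx=8: raw=0x2C007 flags P=1 W=1 U=1 S=0
  [1] read 0x2C idx=23: raw=0x2E007 flags P=1 W=1 U=1 S=0
  [2] read 0x2E idx=8: raw=0x31007 flags P=1 W=1 U=1 S=0
  ✓ 0x3148C  — 3 lookups

Access #3 fault: NONE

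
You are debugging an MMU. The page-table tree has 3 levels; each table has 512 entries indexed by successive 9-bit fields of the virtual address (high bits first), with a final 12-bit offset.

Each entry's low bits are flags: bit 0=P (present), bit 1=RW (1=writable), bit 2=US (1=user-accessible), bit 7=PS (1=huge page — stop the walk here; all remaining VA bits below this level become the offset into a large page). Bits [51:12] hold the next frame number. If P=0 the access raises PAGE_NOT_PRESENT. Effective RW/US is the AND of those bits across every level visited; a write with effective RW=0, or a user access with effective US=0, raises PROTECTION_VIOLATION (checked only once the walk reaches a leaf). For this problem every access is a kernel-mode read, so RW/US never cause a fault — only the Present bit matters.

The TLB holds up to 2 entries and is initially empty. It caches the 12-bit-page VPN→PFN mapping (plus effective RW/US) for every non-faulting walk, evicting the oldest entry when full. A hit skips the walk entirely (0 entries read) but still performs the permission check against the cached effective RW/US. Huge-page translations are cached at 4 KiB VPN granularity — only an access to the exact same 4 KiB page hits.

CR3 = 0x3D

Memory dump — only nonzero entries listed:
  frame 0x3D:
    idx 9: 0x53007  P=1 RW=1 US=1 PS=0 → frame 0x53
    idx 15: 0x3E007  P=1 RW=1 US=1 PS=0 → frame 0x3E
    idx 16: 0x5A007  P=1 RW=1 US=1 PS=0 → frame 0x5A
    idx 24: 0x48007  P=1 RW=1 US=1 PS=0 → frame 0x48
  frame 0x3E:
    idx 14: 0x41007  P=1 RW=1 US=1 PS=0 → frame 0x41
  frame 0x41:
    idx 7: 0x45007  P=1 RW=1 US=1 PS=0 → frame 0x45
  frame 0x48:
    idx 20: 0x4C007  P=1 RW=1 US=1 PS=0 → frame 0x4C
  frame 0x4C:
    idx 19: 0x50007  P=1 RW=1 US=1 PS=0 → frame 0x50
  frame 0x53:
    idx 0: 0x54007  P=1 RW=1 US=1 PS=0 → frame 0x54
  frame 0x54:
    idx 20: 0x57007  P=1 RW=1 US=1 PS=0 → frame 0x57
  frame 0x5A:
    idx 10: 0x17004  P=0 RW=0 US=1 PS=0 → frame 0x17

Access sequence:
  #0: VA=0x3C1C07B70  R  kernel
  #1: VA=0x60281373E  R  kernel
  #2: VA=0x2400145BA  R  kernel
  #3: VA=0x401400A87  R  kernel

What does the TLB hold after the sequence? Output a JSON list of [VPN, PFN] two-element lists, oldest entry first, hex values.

Trace:
#0 VA=0x3C1C07B70 (r,kernel):
  lvl0: tbl 0x3D, slot 15 ⇒ 0x3E007 (P1/RW1/US1/PS0)
  lvl1: tbl 0x3E, slot 14 ⇒ 0x41007 (P1/RW1/US1/PS0)
  lvl2: tbl 0x41, slot 7 ⇒ 0x45007 (P1/RW1/US1/PS0)
  → PA=0x45B70  (3 entries read)
#1 VA=0x60281373E (r,kernel):
  lvl0: tbl 0x3D, slot 24 ⇒ 0x48007 (P1/RW1/US1/PS0)
  lvl1: tbl 0x48, slot 20 ⇒ 0x4C007 (P1/RW1/US1/PS0)
  lvl2: tbl 0x4C, slot 19 ⇒ 0x50007 (P1/RW1/US1/PS0)
  → PA=0x5073E  (3 entries read)
#2 VA=0x2400145BA (r,kernel):
  lvl0: tbl 0x3D, slot 9 ⇒ 0x53007 (P1/RW1/US1/PS0)
  lvl1: tbl 0x53, slot 0 ⇒ 0x54007 (P1/RW1/US1/PS0)
  lvl2: tbl 0x54, slot 20 ⇒ 0x57007 (P1/RW1/US1/PS0)
  → PA=0x575BA  (3 entries read)
#3 VA=0x401400A87 (r,kernel):
  lvl0: tbl 0x3D, slot 16 ⇒ 0x5A007 (P1/RW1/US1/PS0)
  lvl1: tbl 0x5A, slot 10 ⇒ 0x17004 (P0/RW0/US1/PS0)
  ⇒ fault: PAGE_NOT_PRESENT  — 2 lookups

TLB: [["0x602813", "0x50"], ["0x240014", "0x57"]]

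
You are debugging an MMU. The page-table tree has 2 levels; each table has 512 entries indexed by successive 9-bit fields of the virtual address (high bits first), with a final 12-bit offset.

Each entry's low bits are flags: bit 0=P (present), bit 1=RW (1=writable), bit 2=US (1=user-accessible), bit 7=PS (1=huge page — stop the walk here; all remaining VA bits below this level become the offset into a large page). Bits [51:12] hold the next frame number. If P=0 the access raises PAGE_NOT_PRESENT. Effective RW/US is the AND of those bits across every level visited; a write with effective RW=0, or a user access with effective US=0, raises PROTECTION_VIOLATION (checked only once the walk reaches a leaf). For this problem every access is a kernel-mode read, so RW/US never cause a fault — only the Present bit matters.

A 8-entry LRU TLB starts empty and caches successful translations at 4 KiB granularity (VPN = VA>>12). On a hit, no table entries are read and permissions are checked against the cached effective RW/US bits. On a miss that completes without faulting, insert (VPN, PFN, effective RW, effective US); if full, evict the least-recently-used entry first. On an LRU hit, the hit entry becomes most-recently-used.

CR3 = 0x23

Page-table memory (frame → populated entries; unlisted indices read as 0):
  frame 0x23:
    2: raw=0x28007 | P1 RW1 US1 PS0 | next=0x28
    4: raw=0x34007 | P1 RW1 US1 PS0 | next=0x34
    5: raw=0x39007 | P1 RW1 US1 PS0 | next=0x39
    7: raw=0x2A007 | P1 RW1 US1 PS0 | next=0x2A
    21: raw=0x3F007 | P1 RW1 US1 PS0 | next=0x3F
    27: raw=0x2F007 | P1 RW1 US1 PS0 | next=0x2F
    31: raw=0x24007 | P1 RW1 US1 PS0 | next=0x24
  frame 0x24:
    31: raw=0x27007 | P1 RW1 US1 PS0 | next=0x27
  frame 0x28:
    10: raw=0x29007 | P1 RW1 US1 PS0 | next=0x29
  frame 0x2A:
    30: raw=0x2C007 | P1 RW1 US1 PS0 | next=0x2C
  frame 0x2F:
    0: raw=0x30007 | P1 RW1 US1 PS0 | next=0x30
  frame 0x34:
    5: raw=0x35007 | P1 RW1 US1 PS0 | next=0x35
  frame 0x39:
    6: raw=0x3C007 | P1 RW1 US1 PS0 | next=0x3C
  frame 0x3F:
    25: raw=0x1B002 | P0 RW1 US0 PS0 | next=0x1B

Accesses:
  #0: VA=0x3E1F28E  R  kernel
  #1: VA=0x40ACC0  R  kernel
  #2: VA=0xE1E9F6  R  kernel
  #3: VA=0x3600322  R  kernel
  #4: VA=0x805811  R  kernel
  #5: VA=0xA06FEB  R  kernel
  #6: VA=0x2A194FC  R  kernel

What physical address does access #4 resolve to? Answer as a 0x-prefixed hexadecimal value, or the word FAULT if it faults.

Walk each access:
#0 VA=0x3E1F28E (r,kernel):
  L0 @0x23[31] → 0x24007  P=1,RW=1,US=1,PS=0
  L1 @0x24[31] → 0x27007  P=1,RW=1,US=1,PS=0
  ⇒ phys 0x2728E  [2 reads]
#1 VA=0x40ACC0 (r,kernel):
  L0 @0x23[2] → 0x28007  P=1,RW=1,US=1,PS=0
  L1 @0x28[10] → 0x29007  P=1,RW=1,US=1,PS=0
  ⇒ phys 0x29CC0  [2 reads]
#2 VA=0xE1E9F6 (r,kernel):
  L0 @0x23[7] → 0x2A007  P=1,RW=1,US=1,PS=0
  L1 @0x2A[30] → 0x2C007  P=1,RW=1,US=1,PS=0
  ⇒ phys 0x2C9F6  [2 reads]
#3 VA=0x3600322 (r,kernel):
  L0 @0x23[27] → 0x2F007  P=1,RW=1,US=1,PS=0
  L1 @0x2F[0] → 0x30007  P=1,RW=1,US=1,PS=0
  ⇒ phys 0x30322  [2 reads]
#4 VA=0x805811 (r,kernel):
  L0 @0x23[4] → 0x34007  P=1,RW=1,US=1,PS=0
  L1 @0x34[5] → 0x35007  P=1,RW=1,US=1,PS=0
  ⇒ phys 0x35811  [2 reads]
#5 VA=0xA06FEB (r,kernel):
  L0 @0x23[5] → 0x39007  P=1,RW=1,US=1,PS=0
  L1 @0x39[6] → 0x3C007  P=1,RW=1,US=1,PS=0
  ⇒ phys 0x3CFEB  [2 reads]
#6 VA=0x2A194FC (r,kernel):
  L0 @0x23[21] → 0x3F007  P=1,RW=1,US=1,PS=0
  L1 @0x3F[25] → 0x1B002  P=0,RW=1,US=0,PS=0
  ⇒ fault: PAGE_NOT_PRESENT  — 2 lookups

Access #4 PA: 0x35811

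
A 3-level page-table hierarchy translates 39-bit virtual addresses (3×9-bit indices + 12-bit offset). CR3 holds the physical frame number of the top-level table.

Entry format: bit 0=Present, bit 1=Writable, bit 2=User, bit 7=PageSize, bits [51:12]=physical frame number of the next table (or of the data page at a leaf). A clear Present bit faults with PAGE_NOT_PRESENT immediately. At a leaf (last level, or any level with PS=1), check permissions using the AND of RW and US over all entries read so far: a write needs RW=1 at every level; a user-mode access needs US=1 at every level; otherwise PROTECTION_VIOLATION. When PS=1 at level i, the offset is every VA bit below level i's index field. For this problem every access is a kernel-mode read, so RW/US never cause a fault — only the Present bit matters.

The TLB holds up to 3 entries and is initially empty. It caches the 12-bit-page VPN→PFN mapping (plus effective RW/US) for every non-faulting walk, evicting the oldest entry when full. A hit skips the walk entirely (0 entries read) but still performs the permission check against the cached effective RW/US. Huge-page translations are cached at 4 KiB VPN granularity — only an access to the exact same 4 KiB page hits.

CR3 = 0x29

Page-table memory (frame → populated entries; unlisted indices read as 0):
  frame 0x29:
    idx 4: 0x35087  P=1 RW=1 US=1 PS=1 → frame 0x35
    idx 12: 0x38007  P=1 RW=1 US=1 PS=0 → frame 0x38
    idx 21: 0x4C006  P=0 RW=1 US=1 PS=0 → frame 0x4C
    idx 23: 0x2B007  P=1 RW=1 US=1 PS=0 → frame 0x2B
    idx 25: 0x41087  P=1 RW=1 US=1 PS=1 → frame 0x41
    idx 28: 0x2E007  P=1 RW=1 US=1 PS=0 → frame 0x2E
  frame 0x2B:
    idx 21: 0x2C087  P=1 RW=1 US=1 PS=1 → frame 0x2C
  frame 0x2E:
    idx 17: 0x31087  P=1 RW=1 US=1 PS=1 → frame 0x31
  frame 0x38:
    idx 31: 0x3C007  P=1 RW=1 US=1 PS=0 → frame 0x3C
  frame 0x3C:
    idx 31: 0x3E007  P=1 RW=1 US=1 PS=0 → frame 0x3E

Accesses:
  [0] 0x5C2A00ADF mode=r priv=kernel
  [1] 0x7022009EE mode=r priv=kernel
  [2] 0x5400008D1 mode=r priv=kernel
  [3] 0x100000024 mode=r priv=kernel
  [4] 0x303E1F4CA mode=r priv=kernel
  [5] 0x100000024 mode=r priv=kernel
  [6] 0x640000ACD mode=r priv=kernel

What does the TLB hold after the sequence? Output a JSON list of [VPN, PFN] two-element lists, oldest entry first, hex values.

Trace:
#0 VA=0x5C2A00ADF (r,kernel):
  L0: frame=0x29 idx=23 entry=0x2B007 [P=1 RW=1 US=1 PS=0]
  L1: frame=0x2B idx=21 entry=0x2C087 [P=1 RW=1 US=1 PS=1]
  ⇒ phys 0x2CADF (huge @L1)  [2 reads]
#1 VA=0x7022009EE (r,kernel):
  L0: frame=0x29 idx=28 entry=0x2E007 [P=1 RW=1 US=1 PS=0]
  L1: frame=0x2E idx=17 entry=0x31087 [P=1 RW=1 US=1 PS=1]
  ⇒ phys 0x319EE (huge @L1)  [2 reads]
#2 VA=0x5400008D1 (r,kernel):
  L0: frame=0x29 idx=21 entry=0x4C006 [P=0 RW=1 US=1 PS=0]
  → PAGE_NOT_PRESENT  (1 entries read)
#3 VA=0x100000024 (r,kernel):
  L0: frame=0x29 idx=4 entry=0x35087 [P=1 RW=1 US=1 PS=1]
  ⇒ phys 0x35024 (huge @L0)  [1 reads]
#4 VA=0x303E1F4CA (r,kernel):
  L0: frame=0x29 idx=12 entry=0x38007 [P=1 RW=1 US=1 PS=0]
  L1: frame=0x38 idx=31 entry=0x3C007 [P=1 RW=1 US=1 PS=0]
  L2: frame=0x3C idx=31 entry=0x3E007 [P=1 RW=1 US=1 PS=0]
  ⇒ phys 0x3E4CA  [3 reads]
#5 VA=0x100000024 (r,kernel):
  TLB hit vpn=0x100000 → PA=0x35024
#6 VA=0x640000ACD (r,kernel):
  L0: frame=0x29 idx=25 entry=0x41087 [P=1 RW=1 US=1 PS=1]
  ⇒ phys 0x41ACD (huge @L0)  [1 reads]

TLB: [["0x100000", "0x35"], ["0x303E1F", "0x3E"], ["0x640000", "0x41"]]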